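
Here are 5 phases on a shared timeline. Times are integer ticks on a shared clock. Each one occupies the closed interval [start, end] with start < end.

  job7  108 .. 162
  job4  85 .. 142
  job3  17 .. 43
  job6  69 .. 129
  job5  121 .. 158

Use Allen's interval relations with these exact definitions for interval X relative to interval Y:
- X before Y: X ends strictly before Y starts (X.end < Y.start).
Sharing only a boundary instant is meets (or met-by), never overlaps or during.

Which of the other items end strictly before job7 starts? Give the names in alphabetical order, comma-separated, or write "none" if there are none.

job3

Target job7 = [108, 162].
job3 [17, 43] → before → yes.
job4 [85, 142] → overlaps → no.
job5 [121, 158] → during → no.
job6 [69, 129] → overlaps → no.
Result: job3.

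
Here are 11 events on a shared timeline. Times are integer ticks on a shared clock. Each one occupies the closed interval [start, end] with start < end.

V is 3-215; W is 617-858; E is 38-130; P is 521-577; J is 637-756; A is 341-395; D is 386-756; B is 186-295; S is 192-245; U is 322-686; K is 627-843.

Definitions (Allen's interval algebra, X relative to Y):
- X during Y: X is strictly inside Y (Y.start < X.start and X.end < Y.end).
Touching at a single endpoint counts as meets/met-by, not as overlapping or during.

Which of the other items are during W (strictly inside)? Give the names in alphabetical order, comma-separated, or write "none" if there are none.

J, K

Target W = [617, 858].
A [341, 395] → before → no.
B [186, 295] → before → no.
D [386, 756] → overlaps → no.
E [38, 130] → before → no.
J [637, 756] → during → yes.
K [627, 843] → during → yes.
P [521, 577] → before → no.
S [192, 245] → before → no.
U [322, 686] → overlaps → no.
V [3, 215] → before → no.
Result: J, K.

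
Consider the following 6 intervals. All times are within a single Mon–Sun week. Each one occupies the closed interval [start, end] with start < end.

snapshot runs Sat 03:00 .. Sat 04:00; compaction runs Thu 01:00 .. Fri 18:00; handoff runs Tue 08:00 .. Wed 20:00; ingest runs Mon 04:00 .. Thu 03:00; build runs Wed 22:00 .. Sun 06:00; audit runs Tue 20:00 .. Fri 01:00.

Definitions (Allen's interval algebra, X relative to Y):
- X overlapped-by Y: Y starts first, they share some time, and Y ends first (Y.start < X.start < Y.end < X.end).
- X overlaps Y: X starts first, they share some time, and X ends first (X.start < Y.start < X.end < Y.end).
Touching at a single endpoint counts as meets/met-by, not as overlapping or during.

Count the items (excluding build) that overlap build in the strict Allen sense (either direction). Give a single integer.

2

Target build = [Wed 22:00, Sun 06:00].
audit [Tue 20:00, Fri 01:00] → overlaps → counts.
compaction [Thu 01:00, Fri 18:00] → during → no.
handoff [Tue 08:00, Wed 20:00] → before → no.
ingest [Mon 04:00, Thu 03:00] → overlaps → counts.
snapshot [Sat 03:00, Sat 04:00] → during → no.
Total: 2.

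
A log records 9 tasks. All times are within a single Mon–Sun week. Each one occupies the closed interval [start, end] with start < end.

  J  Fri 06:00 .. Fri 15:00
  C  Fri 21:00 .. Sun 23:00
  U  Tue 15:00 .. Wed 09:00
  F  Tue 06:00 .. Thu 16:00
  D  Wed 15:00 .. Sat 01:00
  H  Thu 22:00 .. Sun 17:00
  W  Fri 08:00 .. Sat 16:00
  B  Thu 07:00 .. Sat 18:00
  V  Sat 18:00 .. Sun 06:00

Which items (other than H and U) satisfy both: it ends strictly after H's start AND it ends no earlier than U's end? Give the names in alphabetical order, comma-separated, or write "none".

B, C, D, J, V, W

Conditions: its end is strictly after H's start (X.end > Thu 22:00) AND its end is no earlier than U's end (X.end >= Wed 09:00).
B: end Sat 18:00 > Thu 22:00? ✓; end Sat 18:00 >= Wed 09:00? ✓ → yes.
C: end Sun 23:00 > Thu 22:00? ✓; end Sun 23:00 >= Wed 09:00? ✓ → yes.
D: end Sat 01:00 > Thu 22:00? ✓; end Sat 01:00 >= Wed 09:00? ✓ → yes.
F: end Thu 16:00 > Thu 22:00? ✗; end Thu 16:00 >= Wed 09:00? ✓ → no.
J: end Fri 15:00 > Thu 22:00? ✓; end Fri 15:00 >= Wed 09:00? ✓ → yes.
V: end Sun 06:00 > Thu 22:00? ✓; end Sun 06:00 >= Wed 09:00? ✓ → yes.
W: end Sat 16:00 > Thu 22:00? ✓; end Sat 16:00 >= Wed 09:00? ✓ → yes.
Result: B, C, D, J, V, W.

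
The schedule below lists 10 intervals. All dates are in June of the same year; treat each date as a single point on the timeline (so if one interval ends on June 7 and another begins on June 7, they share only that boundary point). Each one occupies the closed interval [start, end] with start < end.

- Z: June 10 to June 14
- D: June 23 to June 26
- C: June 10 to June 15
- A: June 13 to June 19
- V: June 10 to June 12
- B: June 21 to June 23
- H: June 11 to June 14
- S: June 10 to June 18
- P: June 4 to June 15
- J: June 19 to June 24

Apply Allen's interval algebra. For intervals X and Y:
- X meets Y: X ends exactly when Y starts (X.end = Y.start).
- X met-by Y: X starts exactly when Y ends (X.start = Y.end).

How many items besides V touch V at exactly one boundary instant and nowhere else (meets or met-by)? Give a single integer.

0

Target V = [June 10, June 12].
A [June 13, June 19] → after → no.
B [June 21, June 23] → after → no.
C [June 10, June 15] → started-by → no.
D [June 23, June 26] → after → no.
H [June 11, June 14] → overlapped-by → no.
J [June 19, June 24] → after → no.
P [June 4, June 15] → contains → no.
S [June 10, June 18] → started-by → no.
Z [June 10, June 14] → started-by → no.
Total: 0.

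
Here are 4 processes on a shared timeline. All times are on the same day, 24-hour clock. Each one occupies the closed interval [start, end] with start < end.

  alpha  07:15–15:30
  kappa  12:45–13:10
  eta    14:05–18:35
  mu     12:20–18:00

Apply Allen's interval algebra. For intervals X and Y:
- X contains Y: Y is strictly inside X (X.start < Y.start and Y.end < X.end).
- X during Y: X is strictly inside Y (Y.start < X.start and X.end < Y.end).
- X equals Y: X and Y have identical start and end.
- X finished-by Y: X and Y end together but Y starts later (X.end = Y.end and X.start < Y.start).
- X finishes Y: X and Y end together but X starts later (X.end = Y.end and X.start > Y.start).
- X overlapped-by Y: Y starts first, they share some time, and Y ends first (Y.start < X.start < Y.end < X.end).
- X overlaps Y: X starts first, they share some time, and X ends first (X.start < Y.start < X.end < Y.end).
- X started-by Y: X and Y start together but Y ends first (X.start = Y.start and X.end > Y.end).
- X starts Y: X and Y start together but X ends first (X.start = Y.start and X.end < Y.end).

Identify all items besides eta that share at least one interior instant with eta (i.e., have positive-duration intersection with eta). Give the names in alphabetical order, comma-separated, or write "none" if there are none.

alpha, mu

Target eta = [14:05, 18:35].
alpha [07:15, 15:30] → overlaps → yes.
kappa [12:45, 13:10] → before → no.
mu [12:20, 18:00] → overlaps → yes.
Result: alpha, mu.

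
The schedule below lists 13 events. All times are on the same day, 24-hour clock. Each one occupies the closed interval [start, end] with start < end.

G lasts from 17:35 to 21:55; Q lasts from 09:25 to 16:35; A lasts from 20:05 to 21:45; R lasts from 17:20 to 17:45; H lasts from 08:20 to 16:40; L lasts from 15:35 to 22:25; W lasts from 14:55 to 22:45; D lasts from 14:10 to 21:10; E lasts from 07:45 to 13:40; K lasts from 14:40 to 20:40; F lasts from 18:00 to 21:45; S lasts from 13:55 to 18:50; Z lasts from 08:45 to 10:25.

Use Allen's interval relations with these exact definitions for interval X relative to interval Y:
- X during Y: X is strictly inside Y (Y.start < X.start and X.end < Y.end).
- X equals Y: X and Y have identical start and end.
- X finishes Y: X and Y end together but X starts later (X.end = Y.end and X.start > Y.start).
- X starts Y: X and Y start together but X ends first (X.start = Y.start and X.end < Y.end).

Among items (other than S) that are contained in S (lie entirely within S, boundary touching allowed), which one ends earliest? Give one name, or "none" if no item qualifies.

Target S = [13:55, 18:50].
A [20:05, 21:45] → after → excluded.
D [14:10, 21:10] → overlapped-by → excluded.
E [07:45, 13:40] → before → excluded.
F [18:00, 21:45] → overlapped-by → excluded.
G [17:35, 21:55] → overlapped-by → excluded.
H [08:20, 16:40] → overlaps → excluded.
K [14:40, 20:40] → overlapped-by → excluded.
L [15:35, 22:25] → overlapped-by → excluded.
Q [09:25, 16:35] → overlaps → excluded.
R [17:20, 17:45] → during → candidate.
W [14:55, 22:45] → overlapped-by → excluded.
Z [08:45, 10:25] → before → excluded.
Among candidates, earliest end is 17:45 → R.

R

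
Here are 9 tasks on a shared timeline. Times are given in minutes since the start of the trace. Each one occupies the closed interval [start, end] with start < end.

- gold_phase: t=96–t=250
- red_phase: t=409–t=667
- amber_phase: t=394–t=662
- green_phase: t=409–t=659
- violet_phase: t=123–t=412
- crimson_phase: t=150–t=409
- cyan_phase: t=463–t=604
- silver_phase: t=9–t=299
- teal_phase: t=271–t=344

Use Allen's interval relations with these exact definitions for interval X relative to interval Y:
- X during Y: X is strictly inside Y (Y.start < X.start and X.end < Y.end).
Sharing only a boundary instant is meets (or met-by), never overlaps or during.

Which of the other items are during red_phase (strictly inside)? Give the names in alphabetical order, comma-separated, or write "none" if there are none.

Target red_phase = [t=409, t=667].
amber_phase [t=394, t=662] → overlaps → no.
crimson_phase [t=150, t=409] → meets → no.
cyan_phase [t=463, t=604] → during → yes.
gold_phase [t=96, t=250] → before → no.
green_phase [t=409, t=659] → starts → no.
silver_phase [t=9, t=299] → before → no.
teal_phase [t=271, t=344] → before → no.
violet_phase [t=123, t=412] → overlaps → no.
Result: cyan_phase.

cyan_phase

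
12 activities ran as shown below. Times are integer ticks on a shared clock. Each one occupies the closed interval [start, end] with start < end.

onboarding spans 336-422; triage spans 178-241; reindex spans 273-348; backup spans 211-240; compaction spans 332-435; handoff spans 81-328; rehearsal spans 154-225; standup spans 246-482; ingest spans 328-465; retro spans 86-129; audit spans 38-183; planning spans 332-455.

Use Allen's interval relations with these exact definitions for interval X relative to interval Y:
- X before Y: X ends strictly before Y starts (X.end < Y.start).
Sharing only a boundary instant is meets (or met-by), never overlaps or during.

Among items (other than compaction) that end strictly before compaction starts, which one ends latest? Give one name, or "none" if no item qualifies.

handoff

Target compaction = [332, 435].
audit [38, 183] → before → candidate.
backup [211, 240] → before → candidate.
handoff [81, 328] → before → candidate.
ingest [328, 465] → contains → excluded.
onboarding [336, 422] → during → excluded.
planning [332, 455] → started-by → excluded.
rehearsal [154, 225] → before → candidate.
reindex [273, 348] → overlaps → excluded.
retro [86, 129] → before → candidate.
standup [246, 482] → contains → excluded.
triage [178, 241] → before → candidate.
Among candidates, latest end is 328 → handoff.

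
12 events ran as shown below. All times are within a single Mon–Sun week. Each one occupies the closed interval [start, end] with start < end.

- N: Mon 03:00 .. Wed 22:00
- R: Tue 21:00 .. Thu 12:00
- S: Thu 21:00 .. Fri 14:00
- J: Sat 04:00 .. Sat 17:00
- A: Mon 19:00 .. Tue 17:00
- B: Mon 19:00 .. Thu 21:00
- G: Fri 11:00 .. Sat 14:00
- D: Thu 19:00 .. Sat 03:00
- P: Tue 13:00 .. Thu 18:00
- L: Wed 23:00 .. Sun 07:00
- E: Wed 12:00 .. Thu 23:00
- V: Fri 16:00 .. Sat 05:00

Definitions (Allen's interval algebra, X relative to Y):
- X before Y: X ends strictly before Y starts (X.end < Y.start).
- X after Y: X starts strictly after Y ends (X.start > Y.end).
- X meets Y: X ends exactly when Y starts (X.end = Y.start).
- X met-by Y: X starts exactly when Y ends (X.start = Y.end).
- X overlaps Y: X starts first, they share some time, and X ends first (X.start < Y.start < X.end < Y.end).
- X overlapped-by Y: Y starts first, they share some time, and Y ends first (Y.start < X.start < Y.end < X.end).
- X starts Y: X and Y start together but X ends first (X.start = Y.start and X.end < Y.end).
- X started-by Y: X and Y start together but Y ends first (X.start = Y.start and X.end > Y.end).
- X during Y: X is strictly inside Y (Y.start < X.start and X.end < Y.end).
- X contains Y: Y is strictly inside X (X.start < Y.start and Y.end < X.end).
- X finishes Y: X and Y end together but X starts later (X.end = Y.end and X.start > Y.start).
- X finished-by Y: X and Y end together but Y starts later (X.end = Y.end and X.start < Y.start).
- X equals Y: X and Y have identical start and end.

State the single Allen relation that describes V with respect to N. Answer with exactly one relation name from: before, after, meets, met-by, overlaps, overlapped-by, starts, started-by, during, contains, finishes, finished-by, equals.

V = [Fri 16:00, Sat 05:00]; N = [Mon 03:00, Wed 22:00].
Compare endpoints: V.start > N.start, V.start > N.end, V.end > N.start, V.end > N.end.
That pattern is 'after'.

after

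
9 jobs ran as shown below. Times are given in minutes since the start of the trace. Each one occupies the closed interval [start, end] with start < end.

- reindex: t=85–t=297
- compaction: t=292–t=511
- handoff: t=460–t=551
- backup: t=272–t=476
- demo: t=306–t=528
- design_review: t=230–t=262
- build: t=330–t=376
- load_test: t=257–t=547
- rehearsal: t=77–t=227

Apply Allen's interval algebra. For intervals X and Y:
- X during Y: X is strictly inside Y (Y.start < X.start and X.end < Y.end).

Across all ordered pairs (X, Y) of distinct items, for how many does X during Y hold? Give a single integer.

8

Checking all 72 ordered pairs for relation 'during'; matching pairs in alphabetical order:
(backup, load_test): backup during load_test ✓
(build, backup): build during backup ✓
(build, compaction): build during compaction ✓
(build, demo): build during demo ✓
(build, load_test): build during load_test ✓
(compaction, load_test): compaction during load_test ✓
(demo, load_test): demo during load_test ✓
(design_review, reindex): design_review during reindex ✓
Count: 8.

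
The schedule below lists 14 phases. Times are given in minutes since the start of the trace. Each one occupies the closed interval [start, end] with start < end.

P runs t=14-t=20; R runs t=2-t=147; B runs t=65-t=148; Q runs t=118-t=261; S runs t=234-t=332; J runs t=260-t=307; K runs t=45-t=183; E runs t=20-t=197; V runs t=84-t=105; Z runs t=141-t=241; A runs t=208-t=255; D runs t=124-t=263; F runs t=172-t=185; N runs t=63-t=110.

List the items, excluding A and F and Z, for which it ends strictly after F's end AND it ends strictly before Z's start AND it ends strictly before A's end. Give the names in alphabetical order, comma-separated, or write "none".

Conditions: its end is strictly after F's end (X.end > t=185) AND its end is strictly before Z's start (X.end < t=141) AND its end is strictly before A's end (X.end < t=255).
B: end t=148 > t=185? ✗; end t=148 < t=141? ✗; end t=148 < t=255? ✓ → no.
D: end t=263 > t=185? ✓; end t=263 < t=141? ✗; end t=263 < t=255? ✗ → no.
E: end t=197 > t=185? ✓; end t=197 < t=141? ✗; end t=197 < t=255? ✓ → no.
J: end t=307 > t=185? ✓; end t=307 < t=141? ✗; end t=307 < t=255? ✗ → no.
K: end t=183 > t=185? ✗; end t=183 < t=141? ✗; end t=183 < t=255? ✓ → no.
N: end t=110 > t=185? ✗; end t=110 < t=141? ✓; end t=110 < t=255? ✓ → no.
P: end t=20 > t=185? ✗; end t=20 < t=141? ✓; end t=20 < t=255? ✓ → no.
Q: end t=261 > t=185? ✓; end t=261 < t=141? ✗; end t=261 < t=255? ✗ → no.
R: end t=147 > t=185? ✗; end t=147 < t=141? ✗; end t=147 < t=255? ✓ → no.
S: end t=332 > t=185? ✓; end t=332 < t=141? ✗; end t=332 < t=255? ✗ → no.
V: end t=105 > t=185? ✗; end t=105 < t=141? ✓; end t=105 < t=255? ✓ → no.
Result: none.

none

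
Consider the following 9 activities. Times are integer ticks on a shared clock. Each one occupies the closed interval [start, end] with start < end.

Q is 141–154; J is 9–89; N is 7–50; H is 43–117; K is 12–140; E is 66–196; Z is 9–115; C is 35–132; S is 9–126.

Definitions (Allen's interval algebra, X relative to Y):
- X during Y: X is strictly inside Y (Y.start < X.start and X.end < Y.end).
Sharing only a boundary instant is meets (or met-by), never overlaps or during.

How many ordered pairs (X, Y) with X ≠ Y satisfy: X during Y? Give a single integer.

Checking all 72 ordered pairs for relation 'during'; matching pairs in alphabetical order:
(C, K): C during K ✓
(H, C): H during C ✓
(H, K): H during K ✓
(H, S): H during S ✓
(Q, E): Q during E ✓
Count: 5.

5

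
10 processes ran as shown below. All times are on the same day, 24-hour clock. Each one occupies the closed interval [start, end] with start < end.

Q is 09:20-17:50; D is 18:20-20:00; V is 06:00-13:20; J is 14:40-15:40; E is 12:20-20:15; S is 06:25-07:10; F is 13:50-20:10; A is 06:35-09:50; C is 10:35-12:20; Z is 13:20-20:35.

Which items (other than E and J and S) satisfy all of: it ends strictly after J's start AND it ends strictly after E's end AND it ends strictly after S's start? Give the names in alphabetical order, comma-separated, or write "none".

Conditions: its end is strictly after J's start (X.end > 14:40) AND its end is strictly after E's end (X.end > 20:15) AND its end is strictly after S's start (X.end > 06:25).
A: end 09:50 > 14:40? ✗; end 09:50 > 20:15? ✗; end 09:50 > 06:25? ✓ → no.
C: end 12:20 > 14:40? ✗; end 12:20 > 20:15? ✗; end 12:20 > 06:25? ✓ → no.
D: end 20:00 > 14:40? ✓; end 20:00 > 20:15? ✗; end 20:00 > 06:25? ✓ → no.
F: end 20:10 > 14:40? ✓; end 20:10 > 20:15? ✗; end 20:10 > 06:25? ✓ → no.
Q: end 17:50 > 14:40? ✓; end 17:50 > 20:15? ✗; end 17:50 > 06:25? ✓ → no.
V: end 13:20 > 14:40? ✗; end 13:20 > 20:15? ✗; end 13:20 > 06:25? ✓ → no.
Z: end 20:35 > 14:40? ✓; end 20:35 > 20:15? ✓; end 20:35 > 06:25? ✓ → yes.
Result: Z.

Z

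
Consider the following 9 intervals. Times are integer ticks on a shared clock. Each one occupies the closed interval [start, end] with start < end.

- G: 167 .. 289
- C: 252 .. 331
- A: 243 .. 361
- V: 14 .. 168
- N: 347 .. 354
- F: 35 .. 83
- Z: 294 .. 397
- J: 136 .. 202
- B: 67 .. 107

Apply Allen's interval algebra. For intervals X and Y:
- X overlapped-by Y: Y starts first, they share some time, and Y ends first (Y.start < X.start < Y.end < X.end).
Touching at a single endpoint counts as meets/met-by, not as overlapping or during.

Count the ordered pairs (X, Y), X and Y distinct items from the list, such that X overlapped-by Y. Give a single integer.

Checking all 72 ordered pairs for relation 'overlapped-by'; matching pairs in alphabetical order:
(A, G): A overlapped-by G ✓
(B, F): B overlapped-by F ✓
(C, G): C overlapped-by G ✓
(G, J): G overlapped-by J ✓
(G, V): G overlapped-by V ✓
(J, V): J overlapped-by V ✓
(Z, A): Z overlapped-by A ✓
(Z, C): Z overlapped-by C ✓
Count: 8.

8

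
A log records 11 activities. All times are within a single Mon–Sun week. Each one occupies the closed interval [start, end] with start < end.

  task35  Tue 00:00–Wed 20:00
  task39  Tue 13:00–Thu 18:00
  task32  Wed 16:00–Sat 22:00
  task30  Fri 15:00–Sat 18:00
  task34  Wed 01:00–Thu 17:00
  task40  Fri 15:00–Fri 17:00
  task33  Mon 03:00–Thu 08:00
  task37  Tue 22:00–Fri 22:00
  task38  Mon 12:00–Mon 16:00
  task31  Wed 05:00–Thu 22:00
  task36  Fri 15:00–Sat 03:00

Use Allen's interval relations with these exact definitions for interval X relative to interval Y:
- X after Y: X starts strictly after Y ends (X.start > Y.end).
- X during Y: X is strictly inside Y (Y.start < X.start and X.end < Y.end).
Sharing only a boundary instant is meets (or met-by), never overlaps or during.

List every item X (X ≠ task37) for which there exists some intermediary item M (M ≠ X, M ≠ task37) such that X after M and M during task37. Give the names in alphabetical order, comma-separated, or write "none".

task30, task36, task40

Target task37 = [Tue 22:00, Fri 22:00].
Intermediaries M with M during task37: task31, task34, task40.
Via task31 — items with X after task31: task30, task36, task40.
Via task34 — items with X after task34: task30, task36, task40.
Via task40 — items with X after task40: none.
Union: task30, task36, task40.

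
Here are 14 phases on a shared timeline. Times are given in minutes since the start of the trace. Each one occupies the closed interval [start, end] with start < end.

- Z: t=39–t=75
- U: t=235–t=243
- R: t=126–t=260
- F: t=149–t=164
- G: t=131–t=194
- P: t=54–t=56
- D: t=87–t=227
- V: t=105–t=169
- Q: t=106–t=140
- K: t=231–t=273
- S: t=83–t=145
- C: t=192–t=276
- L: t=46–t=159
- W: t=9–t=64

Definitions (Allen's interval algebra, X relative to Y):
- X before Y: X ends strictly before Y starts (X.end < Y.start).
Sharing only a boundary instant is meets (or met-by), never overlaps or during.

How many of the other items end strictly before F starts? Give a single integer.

Target F = [t=149, t=164].
C [t=192, t=276] → after → no.
D [t=87, t=227] → contains → no.
G [t=131, t=194] → contains → no.
K [t=231, t=273] → after → no.
L [t=46, t=159] → overlaps → no.
P [t=54, t=56] → before → counts.
Q [t=106, t=140] → before → counts.
R [t=126, t=260] → contains → no.
S [t=83, t=145] → before → counts.
U [t=235, t=243] → after → no.
V [t=105, t=169] → contains → no.
W [t=9, t=64] → before → counts.
Z [t=39, t=75] → before → counts.
Total: 5.

5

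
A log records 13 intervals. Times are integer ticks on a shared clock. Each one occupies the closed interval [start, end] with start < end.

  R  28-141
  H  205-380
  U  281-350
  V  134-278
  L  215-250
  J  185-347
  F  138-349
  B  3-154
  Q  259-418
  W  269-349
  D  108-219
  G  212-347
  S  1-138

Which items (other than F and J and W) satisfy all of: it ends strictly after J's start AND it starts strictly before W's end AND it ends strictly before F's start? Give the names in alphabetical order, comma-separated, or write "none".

none

Conditions: its end is strictly after J's start (X.end > 185) AND its start is strictly before W's end (X.start < 349) AND its end is strictly before F's start (X.end < 138).
B: end 154 > 185? ✗; start 3 < 349? ✓; end 154 < 138? ✗ → no.
D: end 219 > 185? ✓; start 108 < 349? ✓; end 219 < 138? ✗ → no.
G: end 347 > 185? ✓; start 212 < 349? ✓; end 347 < 138? ✗ → no.
H: end 380 > 185? ✓; start 205 < 349? ✓; end 380 < 138? ✗ → no.
L: end 250 > 185? ✓; start 215 < 349? ✓; end 250 < 138? ✗ → no.
Q: end 418 > 185? ✓; start 259 < 349? ✓; end 418 < 138? ✗ → no.
R: end 141 > 185? ✗; start 28 < 349? ✓; end 141 < 138? ✗ → no.
S: end 138 > 185? ✗; start 1 < 349? ✓; end 138 < 138? ✗ → no.
U: end 350 > 185? ✓; start 281 < 349? ✓; end 350 < 138? ✗ → no.
V: end 278 > 185? ✓; start 134 < 349? ✓; end 278 < 138? ✗ → no.
Result: none.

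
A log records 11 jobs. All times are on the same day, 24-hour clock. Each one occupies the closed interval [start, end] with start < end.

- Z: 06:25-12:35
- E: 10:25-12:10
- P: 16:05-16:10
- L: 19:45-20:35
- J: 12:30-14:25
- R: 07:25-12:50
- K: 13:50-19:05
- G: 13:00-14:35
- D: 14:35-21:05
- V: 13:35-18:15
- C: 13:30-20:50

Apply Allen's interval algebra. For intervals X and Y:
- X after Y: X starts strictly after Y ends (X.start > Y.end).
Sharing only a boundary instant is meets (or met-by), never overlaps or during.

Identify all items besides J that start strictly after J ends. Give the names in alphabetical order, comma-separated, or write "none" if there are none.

D, L, P

Target J = [12:30, 14:25].
C [13:30, 20:50] → overlapped-by → no.
D [14:35, 21:05] → after → yes.
E [10:25, 12:10] → before → no.
G [13:00, 14:35] → overlapped-by → no.
K [13:50, 19:05] → overlapped-by → no.
L [19:45, 20:35] → after → yes.
P [16:05, 16:10] → after → yes.
R [07:25, 12:50] → overlaps → no.
V [13:35, 18:15] → overlapped-by → no.
Z [06:25, 12:35] → overlaps → no.
Result: D, L, P.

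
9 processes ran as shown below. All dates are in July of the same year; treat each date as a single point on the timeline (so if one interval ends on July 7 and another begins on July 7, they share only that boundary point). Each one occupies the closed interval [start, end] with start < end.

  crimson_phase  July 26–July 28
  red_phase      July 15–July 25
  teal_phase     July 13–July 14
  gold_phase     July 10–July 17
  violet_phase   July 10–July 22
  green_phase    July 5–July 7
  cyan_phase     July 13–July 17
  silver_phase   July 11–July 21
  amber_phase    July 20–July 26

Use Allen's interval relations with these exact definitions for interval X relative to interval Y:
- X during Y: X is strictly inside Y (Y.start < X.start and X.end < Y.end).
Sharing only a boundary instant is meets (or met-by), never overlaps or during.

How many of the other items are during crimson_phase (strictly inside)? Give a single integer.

0

Target crimson_phase = [July 26, July 28].
amber_phase [July 20, July 26] → meets → no.
cyan_phase [July 13, July 17] → before → no.
gold_phase [July 10, July 17] → before → no.
green_phase [July 5, July 7] → before → no.
red_phase [July 15, July 25] → before → no.
silver_phase [July 11, July 21] → before → no.
teal_phase [July 13, July 14] → before → no.
violet_phase [July 10, July 22] → before → no.
Total: 0.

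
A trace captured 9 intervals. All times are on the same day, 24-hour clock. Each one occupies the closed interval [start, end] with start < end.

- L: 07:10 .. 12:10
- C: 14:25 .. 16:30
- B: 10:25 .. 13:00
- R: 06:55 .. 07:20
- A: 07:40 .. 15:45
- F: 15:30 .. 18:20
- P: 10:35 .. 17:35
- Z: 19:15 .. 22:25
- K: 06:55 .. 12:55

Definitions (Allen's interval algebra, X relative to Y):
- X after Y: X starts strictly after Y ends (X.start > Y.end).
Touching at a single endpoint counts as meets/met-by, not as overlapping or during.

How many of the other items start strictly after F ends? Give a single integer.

1

Target F = [15:30, 18:20].
A [07:40, 15:45] → overlaps → no.
B [10:25, 13:00] → before → no.
C [14:25, 16:30] → overlaps → no.
K [06:55, 12:55] → before → no.
L [07:10, 12:10] → before → no.
P [10:35, 17:35] → overlaps → no.
R [06:55, 07:20] → before → no.
Z [19:15, 22:25] → after → counts.
Total: 1.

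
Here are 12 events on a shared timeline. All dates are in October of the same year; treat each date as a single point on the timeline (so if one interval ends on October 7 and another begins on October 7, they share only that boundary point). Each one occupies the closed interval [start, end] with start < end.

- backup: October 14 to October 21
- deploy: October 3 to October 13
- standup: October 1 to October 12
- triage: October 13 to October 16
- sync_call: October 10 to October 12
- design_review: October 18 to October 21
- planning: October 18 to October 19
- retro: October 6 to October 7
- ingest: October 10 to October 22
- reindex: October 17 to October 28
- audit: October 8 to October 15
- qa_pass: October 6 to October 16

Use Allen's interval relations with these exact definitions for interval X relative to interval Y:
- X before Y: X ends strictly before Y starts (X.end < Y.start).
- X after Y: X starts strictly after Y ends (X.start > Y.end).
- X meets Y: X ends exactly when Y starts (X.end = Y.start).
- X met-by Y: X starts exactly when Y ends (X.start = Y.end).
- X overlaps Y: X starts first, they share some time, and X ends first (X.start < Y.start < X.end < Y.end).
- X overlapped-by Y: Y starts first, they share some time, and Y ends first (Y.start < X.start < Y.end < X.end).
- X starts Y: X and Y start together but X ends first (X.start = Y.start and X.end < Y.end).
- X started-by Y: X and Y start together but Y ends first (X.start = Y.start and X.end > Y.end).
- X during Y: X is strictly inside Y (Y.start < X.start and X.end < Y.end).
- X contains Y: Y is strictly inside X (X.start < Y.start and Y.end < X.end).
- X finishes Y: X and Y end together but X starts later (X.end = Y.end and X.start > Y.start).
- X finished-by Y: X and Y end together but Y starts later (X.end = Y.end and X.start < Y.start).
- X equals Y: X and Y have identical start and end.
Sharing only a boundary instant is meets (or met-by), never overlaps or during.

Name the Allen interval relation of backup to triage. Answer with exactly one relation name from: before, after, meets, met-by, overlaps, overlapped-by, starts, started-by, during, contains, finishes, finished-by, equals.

overlapped-by

backup = [October 14, October 21]; triage = [October 13, October 16].
Compare endpoints: backup.start > triage.start, backup.start < triage.end, backup.end > triage.start, backup.end > triage.end.
That pattern is 'overlapped-by'.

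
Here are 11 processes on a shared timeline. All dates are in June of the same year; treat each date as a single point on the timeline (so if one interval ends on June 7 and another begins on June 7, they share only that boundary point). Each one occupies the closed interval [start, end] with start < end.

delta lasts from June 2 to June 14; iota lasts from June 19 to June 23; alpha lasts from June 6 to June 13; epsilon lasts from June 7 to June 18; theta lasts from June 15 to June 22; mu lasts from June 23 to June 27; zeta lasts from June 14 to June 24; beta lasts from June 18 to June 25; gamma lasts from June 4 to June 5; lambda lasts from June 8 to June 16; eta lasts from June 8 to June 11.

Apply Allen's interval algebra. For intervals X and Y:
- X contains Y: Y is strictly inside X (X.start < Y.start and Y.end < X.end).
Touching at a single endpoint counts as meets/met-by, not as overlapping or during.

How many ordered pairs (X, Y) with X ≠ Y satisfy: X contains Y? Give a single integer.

9

Checking all 110 ordered pairs for relation 'contains'; matching pairs in alphabetical order:
(alpha, eta): alpha contains eta ✓
(beta, iota): beta contains iota ✓
(delta, alpha): delta contains alpha ✓
(delta, eta): delta contains eta ✓
(delta, gamma): delta contains gamma ✓
(epsilon, eta): epsilon contains eta ✓
(epsilon, lambda): epsilon contains lambda ✓
(zeta, iota): zeta contains iota ✓
(zeta, theta): zeta contains theta ✓
Count: 9.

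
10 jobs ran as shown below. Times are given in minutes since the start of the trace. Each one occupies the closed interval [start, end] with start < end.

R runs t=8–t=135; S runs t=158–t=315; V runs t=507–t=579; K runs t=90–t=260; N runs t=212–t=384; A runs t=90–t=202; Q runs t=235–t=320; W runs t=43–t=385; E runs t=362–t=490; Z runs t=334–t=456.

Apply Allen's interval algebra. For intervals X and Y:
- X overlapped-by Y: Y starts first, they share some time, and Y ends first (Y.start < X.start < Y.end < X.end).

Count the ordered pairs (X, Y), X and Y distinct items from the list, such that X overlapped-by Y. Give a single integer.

14

Checking all 90 ordered pairs for relation 'overlapped-by'; matching pairs in alphabetical order:
(A, R): A overlapped-by R ✓
(E, N): E overlapped-by N ✓
(E, W): E overlapped-by W ✓
(E, Z): E overlapped-by Z ✓
(K, R): K overlapped-by R ✓
(N, K): N overlapped-by K ✓
(N, S): N overlapped-by S ✓
(Q, K): Q overlapped-by K ✓
(Q, S): Q overlapped-by S ✓
(S, A): S overlapped-by A ✓
(S, K): S overlapped-by K ✓
(W, R): W overlapped-by R ✓
(Z, N): Z overlapped-by N ✓
(Z, W): Z overlapped-by W ✓
Count: 14.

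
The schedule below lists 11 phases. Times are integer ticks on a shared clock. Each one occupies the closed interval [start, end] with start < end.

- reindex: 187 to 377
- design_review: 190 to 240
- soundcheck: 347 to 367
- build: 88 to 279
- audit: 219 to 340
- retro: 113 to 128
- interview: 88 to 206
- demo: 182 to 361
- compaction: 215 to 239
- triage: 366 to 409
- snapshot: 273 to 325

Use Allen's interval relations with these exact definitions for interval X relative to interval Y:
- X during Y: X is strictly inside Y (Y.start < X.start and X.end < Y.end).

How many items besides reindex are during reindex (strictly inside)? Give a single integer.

5

Target reindex = [187, 377].
audit [219, 340] → during → counts.
build [88, 279] → overlaps → no.
compaction [215, 239] → during → counts.
demo [182, 361] → overlaps → no.
design_review [190, 240] → during → counts.
interview [88, 206] → overlaps → no.
retro [113, 128] → before → no.
snapshot [273, 325] → during → counts.
soundcheck [347, 367] → during → counts.
triage [366, 409] → overlapped-by → no.
Total: 5.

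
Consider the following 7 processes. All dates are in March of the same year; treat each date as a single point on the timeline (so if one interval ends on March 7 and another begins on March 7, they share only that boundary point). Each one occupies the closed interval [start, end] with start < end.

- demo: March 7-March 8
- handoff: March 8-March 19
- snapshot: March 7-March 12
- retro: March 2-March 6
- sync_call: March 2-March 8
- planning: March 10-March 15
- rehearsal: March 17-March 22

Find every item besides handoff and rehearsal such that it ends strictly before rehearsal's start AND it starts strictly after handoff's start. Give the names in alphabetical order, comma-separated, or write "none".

Conditions: its end is strictly before rehearsal's start (X.end < March 17) AND its start is strictly after handoff's start (X.start > March 8).
demo: end March 8 < March 17? ✓; start March 7 > March 8? ✗ → no.
planning: end March 15 < March 17? ✓; start March 10 > March 8? ✓ → yes.
retro: end March 6 < March 17? ✓; start March 2 > March 8? ✗ → no.
snapshot: end March 12 < March 17? ✓; start March 7 > March 8? ✗ → no.
sync_call: end March 8 < March 17? ✓; start March 2 > March 8? ✗ → no.
Result: planning.

planning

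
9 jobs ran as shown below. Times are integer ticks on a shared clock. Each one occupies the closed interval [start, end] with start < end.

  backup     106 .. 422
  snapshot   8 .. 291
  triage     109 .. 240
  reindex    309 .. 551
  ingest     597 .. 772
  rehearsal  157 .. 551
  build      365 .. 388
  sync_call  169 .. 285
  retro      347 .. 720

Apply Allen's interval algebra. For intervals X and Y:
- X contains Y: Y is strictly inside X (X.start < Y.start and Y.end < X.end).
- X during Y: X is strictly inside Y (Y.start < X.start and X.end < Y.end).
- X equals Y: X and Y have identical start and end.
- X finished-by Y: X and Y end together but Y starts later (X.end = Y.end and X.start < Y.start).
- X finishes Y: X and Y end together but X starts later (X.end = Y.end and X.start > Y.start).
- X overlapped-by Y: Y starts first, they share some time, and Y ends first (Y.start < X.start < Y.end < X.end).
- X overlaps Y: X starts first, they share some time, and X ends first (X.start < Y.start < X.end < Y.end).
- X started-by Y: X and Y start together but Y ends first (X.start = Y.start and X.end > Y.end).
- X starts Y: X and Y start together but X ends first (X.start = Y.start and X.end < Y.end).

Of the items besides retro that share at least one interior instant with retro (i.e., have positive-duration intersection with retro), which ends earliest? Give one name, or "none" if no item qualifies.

build

Target retro = [347, 720].
backup [106, 422] → overlaps → candidate.
build [365, 388] → during → candidate.
ingest [597, 772] → overlapped-by → candidate.
rehearsal [157, 551] → overlaps → candidate.
reindex [309, 551] → overlaps → candidate.
snapshot [8, 291] → before → excluded.
sync_call [169, 285] → before → excluded.
triage [109, 240] → before → excluded.
Among candidates, earliest end is 388 → build.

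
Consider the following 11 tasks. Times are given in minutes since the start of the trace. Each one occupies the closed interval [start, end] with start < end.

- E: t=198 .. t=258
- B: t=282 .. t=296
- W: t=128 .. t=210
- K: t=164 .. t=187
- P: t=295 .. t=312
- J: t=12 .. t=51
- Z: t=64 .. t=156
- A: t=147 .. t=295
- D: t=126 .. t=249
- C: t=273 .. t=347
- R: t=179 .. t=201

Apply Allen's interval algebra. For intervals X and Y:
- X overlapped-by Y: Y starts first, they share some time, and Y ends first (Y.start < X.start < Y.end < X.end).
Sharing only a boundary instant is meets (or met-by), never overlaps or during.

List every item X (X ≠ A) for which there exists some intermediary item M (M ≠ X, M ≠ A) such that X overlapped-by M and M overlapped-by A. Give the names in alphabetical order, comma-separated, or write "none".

P

Target A = [t=147, t=295].
Intermediaries M with M overlapped-by A: B, C.
Via B — items with X overlapped-by B: P.
Via C — items with X overlapped-by C: none.
Union: P.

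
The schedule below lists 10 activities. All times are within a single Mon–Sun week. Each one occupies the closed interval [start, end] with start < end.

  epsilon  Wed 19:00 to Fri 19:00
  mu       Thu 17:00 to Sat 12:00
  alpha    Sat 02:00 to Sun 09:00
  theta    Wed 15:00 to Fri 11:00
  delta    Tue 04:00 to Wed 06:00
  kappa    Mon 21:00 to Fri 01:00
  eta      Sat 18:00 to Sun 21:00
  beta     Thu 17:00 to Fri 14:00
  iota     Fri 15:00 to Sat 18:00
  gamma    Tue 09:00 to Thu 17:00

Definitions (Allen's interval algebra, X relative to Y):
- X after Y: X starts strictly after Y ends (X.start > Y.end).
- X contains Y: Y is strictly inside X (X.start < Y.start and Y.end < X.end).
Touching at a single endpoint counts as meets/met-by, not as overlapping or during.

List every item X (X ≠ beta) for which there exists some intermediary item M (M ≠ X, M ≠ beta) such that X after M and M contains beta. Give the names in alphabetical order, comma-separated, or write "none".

alpha, eta

Target beta = [Thu 17:00, Fri 14:00].
Intermediaries M with M contains beta: epsilon.
Via epsilon — items with X after epsilon: alpha, eta.
Union: alpha, eta.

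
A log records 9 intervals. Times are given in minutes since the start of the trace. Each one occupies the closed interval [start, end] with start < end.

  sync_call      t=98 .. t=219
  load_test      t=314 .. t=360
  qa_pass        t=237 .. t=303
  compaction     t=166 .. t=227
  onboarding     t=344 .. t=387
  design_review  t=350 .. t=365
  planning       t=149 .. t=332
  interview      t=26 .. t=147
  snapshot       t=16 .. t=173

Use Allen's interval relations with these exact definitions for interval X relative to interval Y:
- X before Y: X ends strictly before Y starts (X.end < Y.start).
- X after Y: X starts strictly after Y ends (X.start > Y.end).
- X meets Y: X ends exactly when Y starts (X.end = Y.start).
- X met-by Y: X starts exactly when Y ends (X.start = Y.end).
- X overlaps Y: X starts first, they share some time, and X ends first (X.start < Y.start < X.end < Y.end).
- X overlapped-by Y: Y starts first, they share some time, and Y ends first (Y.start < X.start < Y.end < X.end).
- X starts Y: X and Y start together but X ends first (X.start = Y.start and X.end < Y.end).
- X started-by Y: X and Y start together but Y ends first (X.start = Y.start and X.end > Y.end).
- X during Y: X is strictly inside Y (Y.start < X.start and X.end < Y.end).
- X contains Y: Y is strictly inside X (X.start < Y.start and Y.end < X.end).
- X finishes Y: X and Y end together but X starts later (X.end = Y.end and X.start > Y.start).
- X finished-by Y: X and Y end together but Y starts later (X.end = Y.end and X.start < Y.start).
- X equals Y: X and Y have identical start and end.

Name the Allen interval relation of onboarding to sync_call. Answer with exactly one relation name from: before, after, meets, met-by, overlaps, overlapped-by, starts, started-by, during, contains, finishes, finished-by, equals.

onboarding = [t=344, t=387]; sync_call = [t=98, t=219].
Compare endpoints: onboarding.start > sync_call.start, onboarding.start > sync_call.end, onboarding.end > sync_call.start, onboarding.end > sync_call.end.
That pattern is 'after'.

after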